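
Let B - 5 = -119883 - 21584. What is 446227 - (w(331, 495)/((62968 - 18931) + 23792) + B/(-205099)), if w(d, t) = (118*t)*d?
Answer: 6203783418688829/13911660071 ≈ 4.4594e+5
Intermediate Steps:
B = -141462 (B = 5 + (-119883 - 21584) = 5 - 141467 = -141462)
w(d, t) = 118*d*t
446227 - (w(331, 495)/((62968 - 18931) + 23792) + B/(-205099)) = 446227 - ((118*331*495)/((62968 - 18931) + 23792) - 141462/(-205099)) = 446227 - (19333710/(44037 + 23792) - 141462*(-1/205099)) = 446227 - (19333710/67829 + 141462/205099) = 446227 - 1*3974919813288/13911660071 = 446227 - 3974919813288/13911660071 = 6203783418688829/13911660071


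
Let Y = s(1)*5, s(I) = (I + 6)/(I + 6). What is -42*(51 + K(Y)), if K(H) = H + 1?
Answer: -2394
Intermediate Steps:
s(I) = 1 (s(I) = (6 + I)/(6 + I) = 1)
Y = 5 (Y = 1*5 = 5)
K(H) = 1 + H
-42*(51 + K(Y)) = -42*(51 + (1 + 5)) = -42*(51 + 6) = -42*57 = -2394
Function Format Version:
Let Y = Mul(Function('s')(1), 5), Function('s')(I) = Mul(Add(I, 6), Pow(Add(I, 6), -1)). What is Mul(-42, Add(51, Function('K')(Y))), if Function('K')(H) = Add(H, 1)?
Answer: -2394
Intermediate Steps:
Function('s')(I) = 1 (Function('s')(I) = Mul(Add(6, I), Pow(Add(6, I), -1)) = 1)
Y = 5 (Y = Mul(1, 5) = 5)
Function('K')(H) = Add(1, H)
Mul(-42, Add(51, Function('K')(Y))) = Mul(-42, Add(51, Add(1, 5))) = Mul(-42, Add(51, 6)) = Mul(-42, 57) = -2394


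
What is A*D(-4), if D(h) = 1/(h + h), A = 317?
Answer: -317/8 ≈ -39.625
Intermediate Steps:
D(h) = 1/(2*h)
A*D(-4) = 317*((½)/(-4)) = 317*((½)*(-¼)) = 317*(-⅛) = -317/8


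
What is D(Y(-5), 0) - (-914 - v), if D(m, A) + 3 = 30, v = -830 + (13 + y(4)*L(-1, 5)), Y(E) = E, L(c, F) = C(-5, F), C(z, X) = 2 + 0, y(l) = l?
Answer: 132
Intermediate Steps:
C(z, X) = 2
L(c, F) = 2
v = -809 (v = -830 + (13 + 4*2) = -830 + (13 + 8) = -830 + 21 = -809)
D(m, A) = 27 (D(m, A) = -3 + 30 = 27)
D(Y(-5), 0) - (-914 - v) = 27 - (-914 - 1*(-809)) = 27 - (-914 + 809) = 27 - 1*(-105) = 27 + 105 = 132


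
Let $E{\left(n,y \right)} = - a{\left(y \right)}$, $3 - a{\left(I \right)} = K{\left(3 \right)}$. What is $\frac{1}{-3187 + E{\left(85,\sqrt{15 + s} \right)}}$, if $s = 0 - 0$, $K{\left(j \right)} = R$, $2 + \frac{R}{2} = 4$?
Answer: $- \frac{1}{3186} \approx -0.00031387$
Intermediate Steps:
$R = 4$ ($R = -4 + 2 \cdot 4 = -4 + 8 = 4$)
$K{\left(j \right)} = 4$
$a{\left(I \right)} = -1$ ($a{\left(I \right)} = 3 - 4 = -1$)
$s = 0$ ($s = 0 + 0 = 0$)
$E{\left(n,y \right)} = 1$ ($E{\left(n,y \right)} = \left(-1\right) \left(-1\right) = 1$)
$\frac{1}{-3187 + E{\left(85,\sqrt{15 + s} \right)}} = \frac{1}{-3187 + 1} = \frac{1}{-3186} = - \frac{1}{3186}$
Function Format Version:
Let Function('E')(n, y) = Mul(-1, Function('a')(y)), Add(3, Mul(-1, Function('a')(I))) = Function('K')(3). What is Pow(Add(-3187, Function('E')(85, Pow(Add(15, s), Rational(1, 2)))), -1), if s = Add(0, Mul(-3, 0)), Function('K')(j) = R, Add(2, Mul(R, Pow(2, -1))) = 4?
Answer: Rational(-1, 3186) ≈ -0.00031387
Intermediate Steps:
R = 4 (R = Add(-4, Mul(2, 4)) = Add(-4, 8) = 4)
Function('K')(j) = 4
Function('a')(I) = -1 (Function('a')(I) = Add(3, Mul(-1, 4)) = Add(3, -4) = -1)
s = 0 (s = Add(0, 0) = 0)
Function('E')(n, y) = 1 (Function('E')(n, y) = Mul(-1, -1) = 1)
Pow(Add(-3187, Function('E')(85, Pow(Add(15, s), Rational(1, 2)))), -1) = Pow(Add(-3187, 1), -1) = Pow(-3186, -1) = Rational(-1, 3186)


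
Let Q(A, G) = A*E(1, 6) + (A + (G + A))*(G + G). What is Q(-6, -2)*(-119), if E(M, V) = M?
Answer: -5950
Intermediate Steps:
Q(A, G) = A + 2*G*(G + 2*A) (Q(A, G) = A*1 + (A + (G + A))*(G + G) = A + (A + (A + G))*(2*G) = A + (G + 2*A)*(2*G) = A + 2*G*(G + 2*A))
Q(-6, -2)*(-119) = (-6 + 2*(-2)**2 + 4*(-6)*(-2))*(-119) = (-6 + 2*4 + 48)*(-119) = (-6 + 8 + 48)*(-119) = 50*(-119) = -5950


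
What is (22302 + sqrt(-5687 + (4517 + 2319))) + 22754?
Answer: 45056 + sqrt(1149) ≈ 45090.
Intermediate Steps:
(22302 + sqrt(-5687 + (4517 + 2319))) + 22754 = (22302 + sqrt(-5687 + 6836)) + 22754 = (22302 + sqrt(1149)) + 22754 = 45056 + sqrt(1149)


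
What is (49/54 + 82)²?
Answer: 20043529/2916 ≈ 6873.6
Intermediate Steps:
(49/54 + 82)² = (4477/54)² = 20043529/2916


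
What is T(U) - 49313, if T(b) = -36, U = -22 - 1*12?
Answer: -49349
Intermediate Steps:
U = -34 (U = -22 - 12 = -34)
T(U) - 49313 = -36 - 49313 = -49349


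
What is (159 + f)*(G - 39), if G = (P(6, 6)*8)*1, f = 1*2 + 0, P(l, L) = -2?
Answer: -8855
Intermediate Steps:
f = 2 (f = 2 + 0 = 2)
G = -16 (G = -2*8*1 = -16*1 = -16)
(159 + f)*(G - 39) = (159 + 2)*(-16 - 39) = 161*(-55) = -8855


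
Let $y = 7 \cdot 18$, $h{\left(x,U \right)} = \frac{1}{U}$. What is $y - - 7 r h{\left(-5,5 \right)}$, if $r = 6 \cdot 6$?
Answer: $\frac{882}{5} \approx 176.4$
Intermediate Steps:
$r = 36$
$y = 126$
$y - - 7 r h{\left(-5,5 \right)} = 126 - \frac{\left(-7\right) 36}{5} = 126 - \left(-252\right) \frac{1}{5} = 126 - - \frac{252}{5} = 126 + \frac{252}{5} = \frac{882}{5}$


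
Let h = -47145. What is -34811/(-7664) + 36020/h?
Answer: 273021463/72263856 ≈ 3.7781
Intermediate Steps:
-34811/(-7664) + 36020/h = -34811/(-7664) + 36020/(-47145) = -34811*(-1/7664) + 36020*(-1/47145) = 34811/7664 - 7204/9429 = 273021463/72263856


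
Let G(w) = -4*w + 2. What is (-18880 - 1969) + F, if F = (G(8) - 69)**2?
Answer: -11048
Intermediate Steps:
G(w) = 2 - 4*w
F = 9801 (F = ((2 - 4*8) - 69)**2 = ((2 - 32) - 69)**2 = (-30 - 69)**2 = (-99)**2 = 9801)
(-18880 - 1969) + F = (-18880 - 1969) + 9801 = -20849 + 9801 = -11048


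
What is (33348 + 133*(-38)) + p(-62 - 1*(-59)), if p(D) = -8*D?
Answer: 28318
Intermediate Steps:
(33348 + 133*(-38)) + p(-62 - 1*(-59)) = (33348 + 133*(-38)) - 8*(-62 - 1*(-59)) = (33348 - 5054) - 8*(-62 + 59) = 28294 - 8*(-3) = 28294 + 24 = 28318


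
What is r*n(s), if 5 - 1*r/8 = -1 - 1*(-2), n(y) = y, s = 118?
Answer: 3776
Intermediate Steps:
r = 32 (r = 40 - 8*(-1 - 1*(-2)) = 40 - 8*(-1 + 2) = 40 - 8*1 = 40 - 8 = 32)
r*n(s) = 32*118 = 3776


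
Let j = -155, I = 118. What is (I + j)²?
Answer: 1369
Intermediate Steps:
(I + j)² = (118 - 155)² = (-37)² = 1369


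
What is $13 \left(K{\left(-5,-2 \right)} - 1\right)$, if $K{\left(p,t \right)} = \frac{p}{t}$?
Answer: $\frac{39}{2} \approx 19.5$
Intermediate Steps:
$13 \left(K{\left(-5,-2 \right)} - 1\right) = 13 \left(- \frac{5}{-2} - 1\right) = 13 \left(\left(-5\right) \left(- \frac{1}{2}\right) - 1\right) = 13 \left(\frac{5}{2} - 1\right) = 13 \cdot \frac{3}{2} = \frac{39}{2}$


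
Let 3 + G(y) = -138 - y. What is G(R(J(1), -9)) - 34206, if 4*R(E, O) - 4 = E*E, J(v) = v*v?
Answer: -137393/4 ≈ -34348.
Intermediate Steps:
J(v) = v²
R(E, O) = 1 + E²/4 (R(E, O) = 1 + (E*E)/4 = 1 + E²/4)
G(y) = -141 - y (G(y) = -3 + (-138 - y) = -141 - y)
G(R(J(1), -9)) - 34206 = (-141 - (1 + (1²)²/4)) - 34206 = (-141 - (1 + (¼)*1²)) - 34206 = (-141 - (1 + (¼)*1)) - 34206 = (-141 - (1 + ¼)) - 34206 = (-141 - 1*5/4) - 34206 = (-141 - 5/4) - 34206 = -569/4 - 34206 = -137393/4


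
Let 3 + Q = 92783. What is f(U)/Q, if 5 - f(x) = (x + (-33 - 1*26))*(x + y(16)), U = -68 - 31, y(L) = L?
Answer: -13109/92780 ≈ -0.14129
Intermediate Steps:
Q = 92780 (Q = -3 + 92783 = 92780)
U = -99
f(x) = 5 - (-59 + x)*(16 + x) (f(x) = 5 - (x + (-33 - 1*26))*(x + 16) = 5 - (x + (-33 - 26))*(16 + x) = 5 - (x - 59)*(16 + x) = 5 - (-59 + x)*(16 + x))
f(U)/Q = (949 - 1*(-99)² + 43*(-99))/92780 = (949 - 1*9801 - 4257)*(1/92780) = (949 - 9801 - 4257)*(1/92780) = -13109*1/92780 = -13109/92780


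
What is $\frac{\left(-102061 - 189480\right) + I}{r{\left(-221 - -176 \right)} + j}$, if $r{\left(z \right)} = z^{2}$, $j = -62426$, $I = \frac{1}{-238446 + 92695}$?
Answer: $\frac{42492392292}{8803506151} \approx 4.8268$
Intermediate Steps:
$I = - \frac{1}{145751}$ ($I = \frac{1}{-145751} = - \frac{1}{145751} \approx -6.861 \cdot 10^{-6}$)
$\frac{\left(-102061 - 189480\right) + I}{r{\left(-221 - -176 \right)} + j} = \frac{\left(-102061 - 189480\right) - \frac{1}{145751}}{\left(-221 - -176\right)^{2} - 62426} = \frac{-291541 - \frac{1}{145751}}{\left(-221 + 176\right)^{2} - 62426} = - \frac{42492392292}{145751 \left(\left(-45\right)^{2} - 62426\right)} = - \frac{42492392292}{145751 \left(2025 - 62426\right)} = - \frac{42492392292}{145751 \left(-60401\right)} = \left(- \frac{42492392292}{145751}\right) \left(- \frac{1}{60401}\right) = \frac{42492392292}{8803506151}$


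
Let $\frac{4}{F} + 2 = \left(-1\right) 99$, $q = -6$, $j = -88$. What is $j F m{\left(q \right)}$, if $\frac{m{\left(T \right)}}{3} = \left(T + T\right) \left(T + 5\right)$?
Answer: $\frac{12672}{101} \approx 125.47$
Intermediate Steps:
$m{\left(T \right)} = 6 T \left(5 + T\right)$ ($m{\left(T \right)} = 3 \left(T + T\right) \left(T + 5\right) = 3 \cdot 2 T \left(5 + T\right) = 6 T \left(5 + T\right)$)
$F = - \frac{4}{101}$ ($F = \frac{4}{-2 - 99} = \frac{4}{-101} = 4 \left(- \frac{1}{101}\right) = - \frac{4}{101} \approx -0.039604$)
$j F m{\left(q \right)} = \left(-88\right) \left(- \frac{4}{101}\right) 6 \left(-6\right) \left(5 - 6\right) = \frac{352 \cdot 6 \left(-6\right) \left(-1\right)}{101} = \frac{352}{101} \cdot 36 = \frac{12672}{101}$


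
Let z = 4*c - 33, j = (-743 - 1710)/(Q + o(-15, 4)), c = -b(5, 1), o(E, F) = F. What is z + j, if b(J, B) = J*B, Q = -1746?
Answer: -89873/1742 ≈ -51.592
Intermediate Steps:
b(J, B) = B*J
c = -5 ≈ -5.0000
j = 2453/1742 (j = (-743 - 1710)/(-1746 + 4) = -2453/(-1742) = -2453*(-1/1742) = 2453/1742 ≈ 1.4082)
z = -53 (z = 4*(-5) - 33 = -20 - 33 = -53)
z + j = -53 + 2453/1742 = -89873/1742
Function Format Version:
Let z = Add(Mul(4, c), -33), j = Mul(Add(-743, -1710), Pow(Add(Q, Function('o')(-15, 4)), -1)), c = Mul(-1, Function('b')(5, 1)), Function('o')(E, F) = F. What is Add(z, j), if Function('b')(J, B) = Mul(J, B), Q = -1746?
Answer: Rational(-89873, 1742) ≈ -51.592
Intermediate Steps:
Function('b')(J, B) = Mul(B, J)
c = -5 (c = Mul(-1, Mul(1, 5)) = Mul(-1, 5) = -5)
j = Rational(2453, 1742) (j = Mul(Add(-743, -1710), Pow(Add(-1746, 4), -1)) = Mul(-2453, Pow(-1742, -1)) = Mul(-2453, Rational(-1, 1742)) = Rational(2453, 1742) ≈ 1.4082)
z = -53 (z = Add(Mul(4, -5), -33) = Add(-20, -33) = -53)
Add(z, j) = Add(-53, Rational(2453, 1742)) = Rational(-89873, 1742)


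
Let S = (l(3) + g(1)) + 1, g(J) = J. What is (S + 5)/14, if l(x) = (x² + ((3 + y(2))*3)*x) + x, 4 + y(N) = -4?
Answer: -13/7 ≈ -1.8571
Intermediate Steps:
y(N) = -8 (y(N) = -4 - 4 = -8)
l(x) = x² - 14*x (l(x) = (x² + ((3 - 8)*3)*x) + x = (x² + (-5*3)*x) + x = (x² - 15*x) + x = x² - 14*x)
S = -31 (S = (3*(-14 + 3) + 1) + 1 = (3*(-11) + 1) + 1 = (-33 + 1) + 1 = -32 + 1 = -31)
(S + 5)/14 = (-31 + 5)/14 = (1/14)*(-26) = -13/7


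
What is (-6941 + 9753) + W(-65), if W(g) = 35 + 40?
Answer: 2887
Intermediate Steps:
W(g) = 75
(-6941 + 9753) + W(-65) = (-6941 + 9753) + 75 = 2812 + 75 = 2887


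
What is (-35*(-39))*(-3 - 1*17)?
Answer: -27300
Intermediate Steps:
(-35*(-39))*(-3 - 1*17) = 1365*(-3 - 17) = 1365*(-20) = -27300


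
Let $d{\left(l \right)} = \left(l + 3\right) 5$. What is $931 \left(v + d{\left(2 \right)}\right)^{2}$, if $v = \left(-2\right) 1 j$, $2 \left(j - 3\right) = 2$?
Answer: $269059$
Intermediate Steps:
$j = 4$ ($j = 3 + \frac{1}{2} \cdot 2 = 3 + 1 = 4$)
$d{\left(l \right)} = 15 + 5 l$ ($d{\left(l \right)} = \left(3 + l\right) 5 = 15 + 5 l$)
$v = -8$ ($v = \left(-2\right) 1 \cdot 4 = \left(-2\right) 4 = -8$)
$931 \left(v + d{\left(2 \right)}\right)^{2} = 931 \left(-8 + \left(15 + 5 \cdot 2\right)\right)^{2} = 931 \left(-8 + \left(15 + 10\right)\right)^{2} = 931 \left(-8 + 25\right)^{2} = 931 \cdot 17^{2} = 931 \cdot 289 = 269059$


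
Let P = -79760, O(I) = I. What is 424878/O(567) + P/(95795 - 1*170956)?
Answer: 10659826426/14205429 ≈ 750.41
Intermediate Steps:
424878/O(567) + P/(95795 - 1*170956) = 424878/567 - 79760/(95795 - 1*170956) = 424878*(1/567) - 79760/(95795 - 170956) = 141626/189 - 79760/(-75161) = 141626/189 - 79760*(-1/75161) = 141626/189 + 79760/75161 = 10659826426/14205429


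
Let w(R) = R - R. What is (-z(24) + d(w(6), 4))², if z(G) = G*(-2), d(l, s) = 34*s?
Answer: 33856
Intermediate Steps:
w(R) = 0
z(G) = -2*G
(-z(24) + d(w(6), 4))² = (-(-2)*24 + 34*4)² = (-1*(-48) + 136)² = (48 + 136)² = 184² = 33856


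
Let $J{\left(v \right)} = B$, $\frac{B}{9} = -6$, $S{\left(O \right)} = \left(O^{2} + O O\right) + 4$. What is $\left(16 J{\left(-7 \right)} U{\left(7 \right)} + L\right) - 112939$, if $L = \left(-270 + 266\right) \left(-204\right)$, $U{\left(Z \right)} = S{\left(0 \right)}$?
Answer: $-115579$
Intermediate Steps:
$S{\left(O \right)} = 4 + 2 O^{2}$ ($S{\left(O \right)} = \left(O^{2} + O^{2}\right) + 4 = 2 O^{2} + 4 = 4 + 2 O^{2}$)
$U{\left(Z \right)} = 4$ ($U{\left(Z \right)} = 4 + 2 \cdot 0^{2} = 4 + 2 \cdot 0 = 4 + 0 = 4$)
$B = -54$ ($B = 9 \left(-6\right) = -54$)
$J{\left(v \right)} = -54$
$L = 816$ ($L = \left(-4\right) \left(-204\right) = 816$)
$\left(16 J{\left(-7 \right)} U{\left(7 \right)} + L\right) - 112939 = \left(16 \left(-54\right) 4 + 816\right) - 112939 = \left(\left(-864\right) 4 + 816\right) - 112939 = \left(-3456 + 816\right) - 112939 = -2640 - 112939 = -115579$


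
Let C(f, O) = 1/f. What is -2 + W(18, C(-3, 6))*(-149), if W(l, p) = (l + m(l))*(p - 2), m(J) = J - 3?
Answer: 11471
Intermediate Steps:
m(J) = -3 + J
W(l, p) = (-3 + 2*l)*(-2 + p) (W(l, p) = (l + (-3 + l))*(p - 2) = (-3 + 2*l)*(-2 + p))
-2 + W(18, C(-3, 6))*(-149) = -2 + (6 - 4*18 + 18/(-3) + (-3 + 18)/(-3))*(-149) = -2 + (6 - 72 + 18*(-⅓) - ⅓*15)*(-149) = -2 + (6 - 72 - 6 - 5)*(-149) = -2 - 77*(-149) = -2 + 11473 = 11471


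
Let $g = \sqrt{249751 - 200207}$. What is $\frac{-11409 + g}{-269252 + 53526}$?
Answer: $\frac{11409}{215726} - \frac{\sqrt{12386}}{107863} \approx 0.051855$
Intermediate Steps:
$g = 2 \sqrt{12386}$ ($g = \sqrt{49544} = 2 \sqrt{12386} \approx 222.58$)
$\frac{-11409 + g}{-269252 + 53526} = \frac{-11409 + 2 \sqrt{12386}}{-269252 + 53526} = \frac{-11409 + 2 \sqrt{12386}}{-215726} = \left(-11409 + 2 \sqrt{12386}\right) \left(- \frac{1}{215726}\right) = \frac{11409}{215726} - \frac{\sqrt{12386}}{107863}$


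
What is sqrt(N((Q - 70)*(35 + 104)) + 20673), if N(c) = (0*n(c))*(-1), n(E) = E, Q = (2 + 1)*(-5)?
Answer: 3*sqrt(2297) ≈ 143.78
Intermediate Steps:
Q = -15 (Q = 3*(-5) = -15)
N(c) = 0 (N(c) = (0*c)*(-1) = 0*(-1) = 0)
sqrt(N((Q - 70)*(35 + 104)) + 20673) = sqrt(0 + 20673) = sqrt(20673) = 3*sqrt(2297)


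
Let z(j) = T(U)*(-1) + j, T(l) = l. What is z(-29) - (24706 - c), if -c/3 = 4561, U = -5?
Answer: -38413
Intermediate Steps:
c = -13683 (c = -3*4561 = -13683)
z(j) = 5 + j (z(j) = -5*(-1) + j = 5 + j)
z(-29) - (24706 - c) = (5 - 29) - (24706 - 1*(-13683)) = -24 - (24706 + 13683) = -24 - 1*38389 = -24 - 38389 = -38413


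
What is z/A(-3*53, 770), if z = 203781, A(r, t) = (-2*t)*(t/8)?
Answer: -203781/148225 ≈ -1.3748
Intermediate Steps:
A(r, t) = -t²/4 (A(r, t) = (-2*t)*(t*(⅛)) = (-2*t)*(t/8) = -t²/4)
z/A(-3*53, 770) = 203781/((-¼*770²)) = 203781/((-¼*592900)) = 203781/(-148225) = 203781*(-1/148225) = -203781/148225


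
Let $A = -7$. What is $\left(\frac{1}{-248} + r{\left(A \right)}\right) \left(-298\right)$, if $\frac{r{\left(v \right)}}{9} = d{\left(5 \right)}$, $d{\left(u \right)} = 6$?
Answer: $- \frac{1995259}{124} \approx -16091.0$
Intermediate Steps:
$r{\left(v \right)} = 54$ ($r{\left(v \right)} = 9 \cdot 6 = 54$)
$\left(\frac{1}{-248} + r{\left(A \right)}\right) \left(-298\right) = \left(\frac{1}{-248} + 54\right) \left(-298\right) = \left(- \frac{1}{248} + 54\right) \left(-298\right) = \frac{13391}{248} \left(-298\right) = - \frac{1995259}{124}$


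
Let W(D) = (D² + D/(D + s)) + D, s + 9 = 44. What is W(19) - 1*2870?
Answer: -134441/54 ≈ -2489.6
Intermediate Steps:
s = 35 (s = -9 + 44 = 35)
W(D) = D + D² + D/(35 + D) (W(D) = (D² + D/(D + 35)) + D = (D² + D/(35 + D)) + D = D + D² + D/(35 + D))
W(19) - 1*2870 = 19*(36 + 19² + 36*19)/(35 + 19) - 1*2870 = 19*(36 + 361 + 684)/54 - 2870 = 19*(1/54)*1081 - 2870 = 20539/54 - 2870 = -134441/54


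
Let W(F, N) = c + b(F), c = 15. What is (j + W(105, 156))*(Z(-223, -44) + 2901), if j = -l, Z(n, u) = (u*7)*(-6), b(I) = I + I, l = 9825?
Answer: -45590400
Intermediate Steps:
b(I) = 2*I
Z(n, u) = -42*u (Z(n, u) = (7*u)*(-6) = -42*u)
W(F, N) = 15 + 2*F
j = -9825 (j = -1*9825 = -9825)
(j + W(105, 156))*(Z(-223, -44) + 2901) = (-9825 + (15 + 2*105))*(-42*(-44) + 2901) = (-9825 + (15 + 210))*(1848 + 2901) = (-9825 + 225)*4749 = -9600*4749 = -45590400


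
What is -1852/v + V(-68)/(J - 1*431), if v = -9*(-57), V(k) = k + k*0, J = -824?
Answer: -2289376/643815 ≈ -3.5560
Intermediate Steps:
V(k) = k (V(k) = k + 0 = k)
v = 513
-1852/v + V(-68)/(J - 1*431) = -1852/513 - 68/(-824 - 1*431) = -1852*1/513 - 68/(-824 - 431) = -1852/513 - 68/(-1255) = -1852/513 - 68*(-1/1255) = -1852/513 + 68/1255 = -2289376/643815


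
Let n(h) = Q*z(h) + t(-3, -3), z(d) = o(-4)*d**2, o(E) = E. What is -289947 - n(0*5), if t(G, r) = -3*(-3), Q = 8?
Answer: -289956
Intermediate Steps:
t(G, r) = 9
z(d) = -4*d**2
n(h) = 9 - 32*h**2 (n(h) = 8*(-4*h**2) + 9 = -32*h**2 + 9 = 9 - 32*h**2)
-289947 - n(0*5) = -289947 - (9 - 32*(0*5)**2) = -289947 - (9 - 32*0**2) = -289947 - (9 - 32*0) = -289947 - (9 + 0) = -289947 - 1*9 = -289947 - 9 = -289956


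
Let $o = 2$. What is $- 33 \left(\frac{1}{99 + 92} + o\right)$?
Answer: $- \frac{12639}{191} \approx -66.173$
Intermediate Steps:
$- 33 \left(\frac{1}{99 + 92} + o\right) = - 33 \left(\frac{1}{99 + 92} + 2\right) = - 33 \left(\frac{1}{191} + 2\right) = \left(-33\right) \frac{383}{191} = - \frac{12639}{191}$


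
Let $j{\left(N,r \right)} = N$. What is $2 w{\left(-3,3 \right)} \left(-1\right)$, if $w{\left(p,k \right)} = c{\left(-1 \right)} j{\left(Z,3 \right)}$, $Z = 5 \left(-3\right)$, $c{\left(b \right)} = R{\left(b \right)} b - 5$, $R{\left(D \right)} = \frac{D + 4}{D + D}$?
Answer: $-105$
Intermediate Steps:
$R{\left(D \right)} = \frac{4 + D}{2 D}$
$c{\left(b \right)} = -3 + \frac{b}{2}$ ($c{\left(b \right)} = \frac{4 + b}{2 b} b - 5 = \left(2 + \frac{b}{2}\right) - 5 = -3 + \frac{b}{2}$)
$Z = -15$
$w{\left(p,k \right)} = \frac{105}{2}$ ($w{\left(p,k \right)} = \left(-3 + \frac{1}{2} \left(-1\right)\right) \left(-15\right) = \left(-3 - \frac{1}{2}\right) \left(-15\right) = \left(- \frac{7}{2}\right) \left(-15\right) = \frac{105}{2}$)
$2 w{\left(-3,3 \right)} \left(-1\right) = 2 \cdot \frac{105}{2} \left(-1\right) = 105 \left(-1\right) = -105$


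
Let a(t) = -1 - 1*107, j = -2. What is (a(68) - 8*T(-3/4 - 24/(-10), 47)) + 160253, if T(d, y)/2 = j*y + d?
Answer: 808113/5 ≈ 1.6162e+5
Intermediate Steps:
a(t) = -108 (a(t) = -1 - 107 = -108)
T(d, y) = -4*y + 2*d (T(d, y) = 2*(-2*y + d) = 2*(d - 2*y) = -4*y + 2*d)
(a(68) - 8*T(-3/4 - 24/(-10), 47)) + 160253 = (-108 - 8*(-4*47 + 2*(-3/4 - 24/(-10)))) + 160253 = (-108 - 8*(-188 + 2*(-3*1/4 - 24*(-1/10)))) + 160253 = (-108 - 8*(-188 + 2*(-3/4 + 12/5))) + 160253 = (-108 - 8*(-188 + 2*(33/20))) + 160253 = (-108 - 8*(-188 + 33/10)) + 160253 = (-108 - 8*(-1847/10)) + 160253 = (-108 + 7388/5) + 160253 = 6848/5 + 160253 = 808113/5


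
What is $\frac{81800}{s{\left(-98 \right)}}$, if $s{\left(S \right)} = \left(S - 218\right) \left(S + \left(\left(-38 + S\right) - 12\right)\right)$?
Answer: $\frac{10225}{9717} \approx 1.0523$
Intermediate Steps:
$s{\left(S \right)} = \left(-218 + S\right) \left(-50 + 2 S\right)$ ($s{\left(S \right)} = \left(-218 + S\right) \left(S + \left(-50 + S\right)\right) = \left(-218 + S\right) \left(-50 + 2 S\right)$)
$\frac{81800}{s{\left(-98 \right)}} = \frac{81800}{10900 - -47628 + 2 \left(-98\right)^{2}} = \frac{81800}{10900 + 47628 + 2 \cdot 9604} = \frac{81800}{10900 + 47628 + 19208} = \frac{81800}{77736} = 81800 \cdot \frac{1}{77736} = \frac{10225}{9717}$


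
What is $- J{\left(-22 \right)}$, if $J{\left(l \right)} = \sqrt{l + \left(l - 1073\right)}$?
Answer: $- i \sqrt{1117} \approx - 33.422 i$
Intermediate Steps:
$J{\left(l \right)} = \sqrt{-1073 + 2 l}$ ($J{\left(l \right)} = \sqrt{l + \left(l - 1073\right)} = \sqrt{l + \left(-1073 + l\right)} = \sqrt{-1073 + 2 l}$)
$- J{\left(-22 \right)} = - \sqrt{-1073 + 2 \left(-22\right)} = - \sqrt{-1073 - 44} = - \sqrt{-1117} = - i \sqrt{1117}$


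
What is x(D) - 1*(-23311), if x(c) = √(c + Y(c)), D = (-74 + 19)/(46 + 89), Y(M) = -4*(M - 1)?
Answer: 23311 + √47/3 ≈ 23313.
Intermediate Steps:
Y(M) = 4 - 4*M (Y(M) = -4*(-1 + M) = 4 - 4*M)
D = -11/27 (D = -55/135 = -55*1/135 = -11/27 ≈ -0.40741)
x(c) = √(4 - 3*c) (x(c) = √(c + (4 - 4*c)) = √(4 - 3*c))
x(D) - 1*(-23311) = √(4 - 3*(-11/27)) - 1*(-23311) = √(4 + 11/9) + 23311 = √(47/9) + 23311 = √47/3 + 23311 = 23311 + √47/3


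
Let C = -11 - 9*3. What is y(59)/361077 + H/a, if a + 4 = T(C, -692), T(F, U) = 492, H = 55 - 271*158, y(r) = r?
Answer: -15440706959/176205576 ≈ -87.629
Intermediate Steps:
C = -38 (C = -11 - 27 = -38)
H = -42763 (H = 55 - 42818 = -42763)
a = 488 (a = -4 + 492 = 488)
y(59)/361077 + H/a = 59/361077 - 42763/488 = -15440706959/176205576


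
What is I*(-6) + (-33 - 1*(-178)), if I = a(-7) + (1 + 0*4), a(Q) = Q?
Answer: 181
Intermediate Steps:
I = -6 (I = -7 + (1 + 0*4) = -7 + (1 + 0) = -7 + 1 = -6)
I*(-6) + (-33 - 1*(-178)) = -6*(-6) + (-33 - 1*(-178)) = 36 + (-33 + 178) = 36 + 145 = 181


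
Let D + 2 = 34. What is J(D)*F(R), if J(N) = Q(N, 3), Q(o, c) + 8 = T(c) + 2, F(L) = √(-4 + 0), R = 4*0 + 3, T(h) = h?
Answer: -6*I ≈ -6.0*I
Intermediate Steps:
D = 32 (D = -2 + 34 = 32)
R = 3 (R = 0 + 3 = 3)
F(L) = 2*I (F(L) = √(-4) = 2*I)
Q(o, c) = -6 + c (Q(o, c) = -8 + (c + 2) = -8 + (2 + c) = -6 + c)
J(N) = -3 (J(N) = -6 + 3 = -3)
J(D)*F(R) = -6*I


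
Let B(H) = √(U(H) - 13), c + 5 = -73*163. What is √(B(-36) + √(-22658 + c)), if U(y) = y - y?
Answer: √I*√(√13 + √34562) ≈ 9.7343 + 9.7343*I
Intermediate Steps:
U(y) = 0
c = -11904 (c = -5 - 73*163 = -5 - 11899 = -11904)
B(H) = I*√13 (B(H) = √(0 - 13) = √(-13) = I*√13)
√(B(-36) + √(-22658 + c)) = √(I*√13 + √(-22658 - 11904)) = √(I*√13 + √(-34562)) = √(I*√13 + I*√34562)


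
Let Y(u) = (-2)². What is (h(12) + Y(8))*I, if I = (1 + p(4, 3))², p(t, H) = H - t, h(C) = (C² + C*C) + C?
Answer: 0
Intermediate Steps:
h(C) = C + 2*C² (h(C) = (C² + C²) + C = 2*C² + C = C + 2*C²)
Y(u) = 4
I = 0 (I = (1 + (3 - 1*4))² = (1 + (3 - 4))² = (1 - 1)² = 0² = 0)
(h(12) + Y(8))*I = (12*(1 + 2*12) + 4)*0 = (12*(1 + 24) + 4)*0 = (12*25 + 4)*0 = (300 + 4)*0 = 304*0 = 0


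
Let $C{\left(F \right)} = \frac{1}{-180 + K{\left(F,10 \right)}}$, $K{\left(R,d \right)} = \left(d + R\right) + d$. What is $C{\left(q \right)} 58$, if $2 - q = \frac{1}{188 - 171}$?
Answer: $- \frac{986}{2687} \approx -0.36695$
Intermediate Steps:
$q = \frac{33}{17}$ ($q = 2 - \frac{1}{188 - 171} = 2 - \frac{1}{17} = \frac{33}{17} \approx 1.9412$)
$K{\left(R,d \right)} = R + 2 d$ ($K{\left(R,d \right)} = \left(R + d\right) + d = R + 2 d$)
$C{\left(F \right)} = \frac{1}{-160 + F}$ ($C{\left(F \right)} = \frac{1}{-180 + \left(F + 2 \cdot 10\right)} = \frac{1}{-180 + \left(F + 20\right)} = \frac{1}{-180 + \left(20 + F\right)} = \frac{1}{-160 + F}$)
$C{\left(q \right)} 58 = \frac{1}{-160 + \frac{33}{17}} \cdot 58 = \frac{1}{- \frac{2687}{17}} \cdot 58 = \left(- \frac{17}{2687}\right) 58 = - \frac{986}{2687}$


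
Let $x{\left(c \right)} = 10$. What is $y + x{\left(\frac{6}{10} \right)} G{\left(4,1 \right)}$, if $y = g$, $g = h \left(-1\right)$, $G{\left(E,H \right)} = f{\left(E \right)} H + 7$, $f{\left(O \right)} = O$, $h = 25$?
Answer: $85$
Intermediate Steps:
$G{\left(E,H \right)} = 7 + E H$ ($G{\left(E,H \right)} = E H + 7 = 7 + E H$)
$g = -25$ ($g = 25 \left(-1\right) = -25$)
$y = -25$
$y + x{\left(\frac{6}{10} \right)} G{\left(4,1 \right)} = -25 + 10 \left(7 + 4 \cdot 1\right) = -25 + 10 \left(7 + 4\right) = -25 + 10 \cdot 11 = -25 + 110 = 85$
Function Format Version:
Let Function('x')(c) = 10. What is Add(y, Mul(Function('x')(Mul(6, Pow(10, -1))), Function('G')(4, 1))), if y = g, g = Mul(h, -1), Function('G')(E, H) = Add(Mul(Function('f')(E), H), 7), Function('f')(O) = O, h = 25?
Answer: 85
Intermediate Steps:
Function('G')(E, H) = Add(7, Mul(E, H)) (Function('G')(E, H) = Add(Mul(E, H), 7) = Add(7, Mul(E, H)))
g = -25 (g = Mul(25, -1) = -25)
y = -25
Add(y, Mul(Function('x')(Mul(6, Pow(10, -1))), Function('G')(4, 1))) = Add(-25, Mul(10, Add(7, Mul(4, 1)))) = Add(-25, Mul(10, Add(7, 4))) = Add(-25, Mul(10, 11)) = Add(-25, 110) = 85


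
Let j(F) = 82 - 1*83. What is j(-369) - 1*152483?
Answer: -152484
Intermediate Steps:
j(F) = -1 (j(F) = 82 - 83 = -1)
j(-369) - 1*152483 = -1 - 1*152483 = -1 - 152483 = -152484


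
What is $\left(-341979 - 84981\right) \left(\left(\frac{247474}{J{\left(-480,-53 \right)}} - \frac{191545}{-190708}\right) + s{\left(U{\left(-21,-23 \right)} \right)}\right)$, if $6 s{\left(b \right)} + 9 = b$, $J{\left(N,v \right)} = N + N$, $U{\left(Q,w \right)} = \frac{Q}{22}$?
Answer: $\frac{115738732705461}{1048894} \approx 1.1034 \cdot 10^{8}$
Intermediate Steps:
$U{\left(Q,w \right)} = \frac{Q}{22}$ ($U{\left(Q,w \right)} = Q \frac{1}{22} = \frac{Q}{22}$)
$J{\left(N,v \right)} = 2 N$
$s{\left(b \right)} = - \frac{3}{2} + \frac{b}{6}$
$\left(-341979 - 84981\right) \left(\left(\frac{247474}{J{\left(-480,-53 \right)}} - \frac{191545}{-190708}\right) + s{\left(U{\left(-21,-23 \right)} \right)}\right) = \left(-341979 - 84981\right) \left(\left(\frac{247474}{2 \left(-480\right)} - \frac{191545}{-190708}\right) - \left(\frac{3}{2} - \frac{\frac{1}{22} \left(-21\right)}{6}\right)\right) = - 426960 \left(\left(\frac{247474}{-960} - - \frac{191545}{190708}\right) + \left(- \frac{3}{2} + \frac{1}{6} \left(- \frac{21}{22}\right)\right)\right) = - 426960 \left(\left(247474 \left(- \frac{1}{960}\right) + \frac{191545}{190708}\right) - \frac{73}{44}\right) = - 426960 \left(\left(- \frac{123737}{480} + \frac{191545}{190708}\right) - \frac{73}{44}\right) = - 426960 \left(- \frac{5876423549}{22884960} - \frac{73}{44}\right) = \left(-426960\right) \left(- \frac{65058309559}{251734560}\right) = \frac{115738732705461}{1048894}$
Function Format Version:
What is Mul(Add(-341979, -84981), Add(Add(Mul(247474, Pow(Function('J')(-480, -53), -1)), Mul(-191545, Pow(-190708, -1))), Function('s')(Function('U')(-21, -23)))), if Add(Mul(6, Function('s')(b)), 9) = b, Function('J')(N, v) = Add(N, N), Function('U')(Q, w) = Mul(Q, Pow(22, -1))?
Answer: Rational(115738732705461, 1048894) ≈ 1.1034e+8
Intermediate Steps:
Function('U')(Q, w) = Mul(Rational(1, 22), Q) (Function('U')(Q, w) = Mul(Q, Rational(1, 22)) = Mul(Rational(1, 22), Q))
Function('J')(N, v) = Mul(2, N)
Function('s')(b) = Add(Rational(-3, 2), Mul(Rational(1, 6), b))
Mul(Add(-341979, -84981), Add(Add(Mul(247474, Pow(Function('J')(-480, -53), -1)), Mul(-191545, Pow(-190708, -1))), Function('s')(Function('U')(-21, -23)))) = Mul(Add(-341979, -84981), Add(Add(Mul(247474, Pow(Mul(2, -480), -1)), Mul(-191545, Pow(-190708, -1))), Add(Rational(-3, 2), Mul(Rational(1, 6), Mul(Rational(1, 22), -21))))) = Mul(-426960, Add(Add(Mul(247474, Pow(-960, -1)), Mul(-191545, Rational(-1, 190708))), Add(Rational(-3, 2), Mul(Rational(1, 6), Rational(-21, 22))))) = Mul(-426960, Add(Add(Mul(247474, Rational(-1, 960)), Rational(191545, 190708)), Add(Rational(-3, 2), Rational(-7, 44)))) = Mul(-426960, Add(Add(Rational(-123737, 480), Rational(191545, 190708)), Rational(-73, 44))) = Mul(-426960, Add(Rational(-5876423549, 22884960), Rational(-73, 44))) = Mul(-426960, Rational(-65058309559, 251734560)) = Rational(115738732705461, 1048894)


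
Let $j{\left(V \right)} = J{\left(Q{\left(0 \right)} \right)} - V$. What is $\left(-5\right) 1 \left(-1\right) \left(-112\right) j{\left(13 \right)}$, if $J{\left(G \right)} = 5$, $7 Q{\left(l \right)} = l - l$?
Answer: $4480$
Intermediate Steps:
$Q{\left(l \right)} = 0$ ($Q{\left(l \right)} = \frac{l - l}{7} = \frac{1}{7} \cdot 0 = 0$)
$j{\left(V \right)} = 5 - V$
$\left(-5\right) 1 \left(-1\right) \left(-112\right) j{\left(13 \right)} = \left(-5\right) 1 \left(-1\right) \left(-112\right) \left(5 - 13\right) = \left(-5\right) \left(-1\right) \left(-112\right) \left(5 - 13\right) = 5 \left(-112\right) \left(-8\right) = \left(-560\right) \left(-8\right) = 4480$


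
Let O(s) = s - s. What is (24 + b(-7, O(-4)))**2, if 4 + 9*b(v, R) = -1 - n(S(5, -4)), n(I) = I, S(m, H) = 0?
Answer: 44521/81 ≈ 549.64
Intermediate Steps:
O(s) = 0
b(v, R) = -5/9 (b(v, R) = -4/9 + (-1 - 1*0)/9 = -4/9 + (-1 + 0)/9 = -4/9 + (1/9)*(-1) = -4/9 - 1/9 = -5/9)
(24 + b(-7, O(-4)))**2 = (24 - 5/9)**2 = (211/9)**2 = 44521/81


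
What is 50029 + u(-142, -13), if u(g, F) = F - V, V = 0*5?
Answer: 50016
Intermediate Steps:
V = 0
u(g, F) = F (u(g, F) = F - 1*0 = F + 0 = F)
50029 + u(-142, -13) = 50029 - 13 = 50016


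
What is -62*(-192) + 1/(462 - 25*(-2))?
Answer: 6094849/512 ≈ 11904.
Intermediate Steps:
-62*(-192) + 1/(462 - 25*(-2)) = 11904 + 1/(462 + 50) = 11904 + 1/512 = 6094849/512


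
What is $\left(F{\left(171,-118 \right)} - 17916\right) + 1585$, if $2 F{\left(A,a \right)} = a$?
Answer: $-16390$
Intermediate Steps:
$F{\left(A,a \right)} = \frac{a}{2}$
$\left(F{\left(171,-118 \right)} - 17916\right) + 1585 = \left(\frac{1}{2} \left(-118\right) - 17916\right) + 1585 = \left(-59 - 17916\right) + 1585 = -17975 + 1585 = -16390$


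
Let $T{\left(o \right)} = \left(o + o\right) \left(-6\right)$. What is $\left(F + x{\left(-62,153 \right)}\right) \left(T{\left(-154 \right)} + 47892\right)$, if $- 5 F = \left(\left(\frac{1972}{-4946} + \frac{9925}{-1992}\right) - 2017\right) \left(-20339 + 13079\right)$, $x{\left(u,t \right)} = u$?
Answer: $- \frac{29981046023209350}{205259} \approx -1.4606 \cdot 10^{11}$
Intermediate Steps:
$T{\left(o \right)} = - 12 o$ ($T{\left(o \right)} = 2 o \left(-6\right) = - 12 o$)
$F = - \frac{1205485043389}{410518}$ ($F = - \frac{\left(\left(\frac{1972}{-4946} + \frac{9925}{-1992}\right) - 2017\right) \left(-20339 + 13079\right)}{5} = - \frac{\left(\left(1972 \left(- \frac{1}{4946}\right) + 9925 \left(- \frac{1}{1992}\right)\right) - 2017\right) \left(-7260\right)}{5} = - \frac{\left(\left(- \frac{986}{2473} - \frac{9925}{1992}\right) - 2017\right) \left(-7260\right)}{5} = - \frac{\left(- \frac{26508637}{4926216} - 2017\right) \left(-7260\right)}{5} = - \frac{\left(- \frac{9962686309}{4926216}\right) \left(-7260\right)}{5} = \left(- \frac{1}{5}\right) \frac{6027425216945}{410518} = - \frac{1205485043389}{410518} \approx -2.9365 \cdot 10^{6}$)
$\left(F + x{\left(-62,153 \right)}\right) \left(T{\left(-154 \right)} + 47892\right) = \left(- \frac{1205485043389}{410518} - 62\right) \left(\left(-12\right) \left(-154\right) + 47892\right) = - \frac{1205510495505 \left(1848 + 47892\right)}{410518} = \left(- \frac{1205510495505}{410518}\right) 49740 = - \frac{29981046023209350}{205259}$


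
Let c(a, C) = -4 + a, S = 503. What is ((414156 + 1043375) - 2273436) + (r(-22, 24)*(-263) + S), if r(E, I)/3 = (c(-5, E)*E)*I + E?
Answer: -4547372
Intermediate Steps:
r(E, I) = 3*E - 27*E*I (r(E, I) = 3*(((-4 - 5)*E)*I + E) = 3*((-9*E)*I + E) = 3*(-9*E*I + E) = 3*(E - 9*E*I) = 3*E - 27*E*I)
((414156 + 1043375) - 2273436) + (r(-22, 24)*(-263) + S) = ((414156 + 1043375) - 2273436) + ((3*(-22)*(1 - 9*24))*(-263) + 503) = (1457531 - 2273436) + ((3*(-22)*(1 - 216))*(-263) + 503) = -815905 + ((3*(-22)*(-215))*(-263) + 503) = -815905 + (14190*(-263) + 503) = -815905 + (-3731970 + 503) = -815905 - 3731467 = -4547372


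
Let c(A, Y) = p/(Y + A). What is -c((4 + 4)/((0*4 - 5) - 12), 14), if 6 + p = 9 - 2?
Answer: -17/230 ≈ -0.073913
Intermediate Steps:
p = 1 (p = -6 + (9 - 2) = -6 + 7 = 1)
c(A, Y) = 1/(A + Y) (c(A, Y) = 1/(Y + A) = 1/(A + Y))
-c((4 + 4)/((0*4 - 5) - 12), 14) = -1/((4 + 4)/((0*4 - 5) - 12) + 14) = -1/(8/((0 - 5) - 12) + 14) = -1/(8/(-5 - 12) + 14) = -1/(8/(-17) + 14) = -1/(8*(-1/17) + 14) = -1/(-8/17 + 14) = -1/230/17 = -1*17/230 = -17/230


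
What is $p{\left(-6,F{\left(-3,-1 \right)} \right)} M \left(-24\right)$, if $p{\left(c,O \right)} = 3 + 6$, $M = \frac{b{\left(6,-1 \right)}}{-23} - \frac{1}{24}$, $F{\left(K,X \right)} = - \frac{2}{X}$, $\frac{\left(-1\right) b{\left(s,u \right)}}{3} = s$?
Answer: $- \frac{3681}{23} \approx -160.04$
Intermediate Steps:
$b{\left(s,u \right)} = - 3 s$
$M = \frac{409}{552}$ ($M = \frac{\left(-3\right) 6}{-23} - \frac{1}{24} = \left(-18\right) \left(- \frac{1}{23}\right) - \frac{1}{24} = \frac{18}{23} - \frac{1}{24} = \frac{409}{552} \approx 0.74094$)
$p{\left(c,O \right)} = 9$
$p{\left(-6,F{\left(-3,-1 \right)} \right)} M \left(-24\right) = 9 \cdot \frac{409}{552} \left(-24\right) = \frac{1227}{184} \left(-24\right) = - \frac{3681}{23}$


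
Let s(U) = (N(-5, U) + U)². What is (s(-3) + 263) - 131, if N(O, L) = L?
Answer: 168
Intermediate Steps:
s(U) = 4*U² (s(U) = (U + U)² = (2*U)² = 4*U²)
(s(-3) + 263) - 131 = (4*(-3)² + 263) - 131 = (4*9 + 263) - 131 = (36 + 263) - 131 = 299 - 131 = 168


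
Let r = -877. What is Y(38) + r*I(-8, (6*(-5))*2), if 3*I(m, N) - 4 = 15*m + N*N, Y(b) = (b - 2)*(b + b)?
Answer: -3047260/3 ≈ -1.0158e+6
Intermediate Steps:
Y(b) = 2*b*(-2 + b) (Y(b) = (-2 + b)*(2*b) = 2*b*(-2 + b))
I(m, N) = 4/3 + 5*m + N²/3 (I(m, N) = 4/3 + (15*m + N*N)/3 = 4/3 + (15*m + N²)/3 = 4/3 + (N² + 15*m)/3 = 4/3 + (5*m + N²/3) = 4/3 + 5*m + N²/3)
Y(38) + r*I(-8, (6*(-5))*2) = 2*38*(-2 + 38) - 877*(4/3 + 5*(-8) + ((6*(-5))*2)²/3) = 2*38*36 - 877*(4/3 - 40 + (-30*2)²/3) = 2736 - 877*(4/3 - 40 + (⅓)*(-60)²) = 2736 - 877*(4/3 - 40 + (⅓)*3600) = 2736 - 877*(4/3 - 40 + 1200) = 2736 - 877*3484/3 = 2736 - 3055468/3 = -3047260/3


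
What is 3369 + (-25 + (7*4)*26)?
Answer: 4072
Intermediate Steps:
3369 + (-25 + (7*4)*26) = 3369 + (-25 + 28*26) = 3369 + (-25 + 728) = 3369 + 703 = 4072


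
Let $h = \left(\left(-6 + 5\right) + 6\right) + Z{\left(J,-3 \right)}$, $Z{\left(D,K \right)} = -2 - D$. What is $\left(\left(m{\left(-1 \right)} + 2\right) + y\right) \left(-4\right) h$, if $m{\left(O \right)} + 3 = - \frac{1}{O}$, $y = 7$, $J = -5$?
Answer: $-224$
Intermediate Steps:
$m{\left(O \right)} = -3 - \frac{1}{O}$
$h = 8$ ($h = \left(\left(-6 + 5\right) + 6\right) - -3 = \left(-1 + 6\right) + \left(-2 + 5\right) = 5 + 3 = 8$)
$\left(\left(m{\left(-1 \right)} + 2\right) + y\right) \left(-4\right) h = \left(\left(\left(-3 - \frac{1}{-1}\right) + 2\right) + 7\right) \left(-4\right) 8 = \left(\left(\left(-3 - -1\right) + 2\right) + 7\right) \left(-4\right) 8 = \left(\left(\left(-3 + 1\right) + 2\right) + 7\right) \left(-4\right) 8 = \left(\left(-2 + 2\right) + 7\right) \left(-4\right) 8 = \left(0 + 7\right) \left(-4\right) 8 = 7 \left(-4\right) 8 = \left(-28\right) 8 = -224$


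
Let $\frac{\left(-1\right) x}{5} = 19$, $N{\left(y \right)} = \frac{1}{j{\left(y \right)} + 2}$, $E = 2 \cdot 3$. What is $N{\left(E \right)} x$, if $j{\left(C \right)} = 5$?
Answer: $- \frac{95}{7} \approx -13.571$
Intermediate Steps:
$E = 6$
$N{\left(y \right)} = \frac{1}{7}$ ($N{\left(y \right)} = \frac{1}{5 + 2} = \frac{1}{7}$)
$x = -95$ ($x = \left(-5\right) 19 = -95$)
$N{\left(E \right)} x = \frac{1}{7} \left(-95\right) = - \frac{95}{7}$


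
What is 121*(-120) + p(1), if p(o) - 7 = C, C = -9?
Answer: -14522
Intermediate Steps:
p(o) = -2 (p(o) = 7 - 9 = -2)
121*(-120) + p(1) = 121*(-120) - 2 = -14520 - 2 = -14522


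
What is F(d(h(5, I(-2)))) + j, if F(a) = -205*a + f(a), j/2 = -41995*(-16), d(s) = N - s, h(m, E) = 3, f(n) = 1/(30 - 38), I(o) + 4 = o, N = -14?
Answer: 10778599/8 ≈ 1.3473e+6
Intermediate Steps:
I(o) = -4 + o
f(n) = -⅛ (f(n) = 1/(-8) = -⅛)
d(s) = -14 - s
j = 1343840 (j = 2*(-41995*(-16)) = 2*671920 = 1343840)
F(a) = -⅛ - 205*a (F(a) = -205*a - ⅛ = -⅛ - 205*a)
F(d(h(5, I(-2)))) + j = (-⅛ - 205*(-14 - 1*3)) + 1343840 = (-⅛ - 205*(-14 - 3)) + 1343840 = (-⅛ - 205*(-17)) + 1343840 = (-⅛ + 3485) + 1343840 = 27879/8 + 1343840 = 10778599/8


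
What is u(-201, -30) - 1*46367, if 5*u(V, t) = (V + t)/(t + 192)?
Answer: -12519167/270 ≈ -46367.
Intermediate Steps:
u(V, t) = (V + t)/(5*(192 + t)) (u(V, t) = ((V + t)/(t + 192))/5 = ((V + t)/(192 + t))/5 = (V + t)/(5*(192 + t)))
u(-201, -30) - 1*46367 = (-201 - 30)/(5*(192 - 30)) - 1*46367 = (1/5)*(-231)/162 - 46367 = (1/5)*(1/162)*(-231) - 46367 = -77/270 - 46367 = -12519167/270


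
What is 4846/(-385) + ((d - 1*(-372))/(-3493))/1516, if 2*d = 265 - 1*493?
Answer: -1832967827/145623170 ≈ -12.587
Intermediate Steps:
d = -114 (d = (265 - 1*493)/2 = (265 - 493)/2 = (½)*(-228) = -114)
4846/(-385) + ((d - 1*(-372))/(-3493))/1516 = 4846/(-385) + ((-114 - 1*(-372))/(-3493))/1516 = 4846*(-1/385) + ((-114 + 372)*(-1/3493))*(1/1516) = -4846/385 + (258*(-1/3493))*(1/1516) = -4846/385 - 258/3493*1/1516 = -4846/385 - 129/2647694 = -1832967827/145623170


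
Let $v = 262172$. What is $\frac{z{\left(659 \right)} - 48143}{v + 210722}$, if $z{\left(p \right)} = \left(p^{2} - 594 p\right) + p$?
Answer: $- \frac{4649}{472894} \approx -0.009831$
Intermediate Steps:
$z{\left(p \right)} = p^{2} - 593 p$
$\frac{z{\left(659 \right)} - 48143}{v + 210722} = \frac{659 \left(-593 + 659\right) - 48143}{262172 + 210722} = \frac{659 \cdot 66 - 48143}{472894} = \left(43494 - 48143\right) \frac{1}{472894} = \left(-4649\right) \frac{1}{472894} = - \frac{4649}{472894}$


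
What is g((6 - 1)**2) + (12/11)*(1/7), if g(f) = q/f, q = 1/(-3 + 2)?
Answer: 223/1925 ≈ 0.11584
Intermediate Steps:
q = -1 (q = 1/(-1) = -1)
g(f) = -1/f
g((6 - 1)**2) + (12/11)*(1/7) = -1/((6 - 1)**2) + (12/11)*(1/7) = -1/(5**2) + (12*(1/11))*(1*(1/7)) = -1/25 + (12/11)*(1/7) = -1*1/25 + 12/77 = -1/25 + 12/77 = 223/1925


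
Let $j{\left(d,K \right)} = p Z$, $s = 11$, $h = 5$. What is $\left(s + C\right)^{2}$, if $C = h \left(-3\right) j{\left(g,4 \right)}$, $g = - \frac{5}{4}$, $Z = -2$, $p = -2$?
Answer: $2401$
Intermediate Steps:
$g = - \frac{5}{4}$ ($g = \left(-5\right) \frac{1}{4} = - \frac{5}{4} \approx -1.25$)
$j{\left(d,K \right)} = 4$ ($j{\left(d,K \right)} = \left(-2\right) \left(-2\right) = 4$)
$C = -60$ ($C = 5 \left(-3\right) 4 = \left(-15\right) 4 = -60$)
$\left(s + C\right)^{2} = \left(11 - 60\right)^{2} = \left(-49\right)^{2} = 2401$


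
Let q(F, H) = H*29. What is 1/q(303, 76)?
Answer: 1/2204 ≈ 0.00045372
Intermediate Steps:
q(F, H) = 29*H
1/q(303, 76) = 1/(29*76) = 1/2204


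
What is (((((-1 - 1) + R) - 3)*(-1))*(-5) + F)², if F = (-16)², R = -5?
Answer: 42436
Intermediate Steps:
F = 256
(((((-1 - 1) + R) - 3)*(-1))*(-5) + F)² = (((((-1 - 1) - 5) - 3)*(-1))*(-5) + 256)² = ((((-2 - 5) - 3)*(-1))*(-5) + 256)² = (((-7 - 3)*(-1))*(-5) + 256)² = (-10*(-1)*(-5) + 256)² = (10*(-5) + 256)² = (-50 + 256)² = 206² = 42436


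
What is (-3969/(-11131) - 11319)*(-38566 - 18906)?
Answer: 7240771991040/11131 ≈ 6.5051e+8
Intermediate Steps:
(-3969/(-11131) - 11319)*(-38566 - 18906) = (-3969*(-1/11131) - 11319)*(-57472) = (3969/11131 - 11319)*(-57472) = -125987820/11131*(-57472) = 7240771991040/11131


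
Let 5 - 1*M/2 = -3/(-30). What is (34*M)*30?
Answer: 9996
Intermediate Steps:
M = 49/5 (M = 10 - (-6)/(-30) = 10 - (-6)*(-1)/30 = 10 - 2*⅒ = 10 - ⅕ = 49/5 ≈ 9.8000)
(34*M)*30 = (34*(49/5))*30 = (1666/5)*30 = 9996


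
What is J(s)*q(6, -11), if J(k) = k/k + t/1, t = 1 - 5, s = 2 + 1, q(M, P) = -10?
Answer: 30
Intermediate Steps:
s = 3
t = -4
J(k) = -3 (J(k) = k/k - 4/1 = 1 - 4*1 = 1 - 4 = -3)
J(s)*q(6, -11) = -3*(-10) = 30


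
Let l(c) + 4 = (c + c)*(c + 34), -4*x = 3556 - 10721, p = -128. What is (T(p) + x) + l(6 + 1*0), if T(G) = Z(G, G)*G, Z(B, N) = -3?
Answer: 10605/4 ≈ 2651.3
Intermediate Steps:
T(G) = -3*G
x = 7165/4 (x = -(3556 - 10721)/4 = -¼*(-7165) = 7165/4 ≈ 1791.3)
l(c) = -4 + 2*c*(34 + c) (l(c) = -4 + (c + c)*(c + 34) = -4 + (2*c)*(34 + c) = -4 + 2*c*(34 + c))
(T(p) + x) + l(6 + 1*0) = (-3*(-128) + 7165/4) + (-4 + 2*(6 + 1*0)² + 68*(6 + 1*0)) = (384 + 7165/4) + (-4 + 2*(6 + 0)² + 68*(6 + 0)) = 8701/4 + (-4 + 2*6² + 68*6) = 8701/4 + (-4 + 2*36 + 408) = 8701/4 + (-4 + 72 + 408) = 8701/4 + 476 = 10605/4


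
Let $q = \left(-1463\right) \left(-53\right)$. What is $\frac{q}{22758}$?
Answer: $\frac{77539}{22758} \approx 3.4071$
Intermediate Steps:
$q = 77539$
$\frac{q}{22758} = \frac{77539}{22758}$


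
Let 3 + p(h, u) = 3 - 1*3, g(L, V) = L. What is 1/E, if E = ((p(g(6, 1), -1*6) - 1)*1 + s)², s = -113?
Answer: 1/13689 ≈ 7.3051e-5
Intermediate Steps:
p(h, u) = -3 (p(h, u) = -3 + (3 - 1*3) = -3 + (3 - 3) = -3 + 0 = -3)
E = 13689 (E = ((-3 - 1)*1 - 113)² = (-4*1 - 113)² = (-4 - 113)² = (-117)² = 13689)
1/E = 1/13689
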